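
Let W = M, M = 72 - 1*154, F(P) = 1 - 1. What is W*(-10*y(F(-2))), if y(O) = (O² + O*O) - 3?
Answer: -2460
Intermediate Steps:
F(P) = 0
y(O) = -3 + 2*O² (y(O) = (O² + O²) - 3 = 2*O² - 3 = -3 + 2*O²)
M = -82 (M = 72 - 154 = -82)
W = -82
W*(-10*y(F(-2))) = -(-820)*(-3 + 2*0²) = -(-820)*(-3 + 2*0) = -(-820)*(-3 + 0) = -(-820)*(-3) = -82*30 = -2460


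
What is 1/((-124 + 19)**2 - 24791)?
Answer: -1/13766 ≈ -7.2643e-5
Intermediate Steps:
1/((-124 + 19)**2 - 24791) = 1/((-105)**2 - 24791) = 1/(11025 - 24791) = 1/(-13766) = -1/13766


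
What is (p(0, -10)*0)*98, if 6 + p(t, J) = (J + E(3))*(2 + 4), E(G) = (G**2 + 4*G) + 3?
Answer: 0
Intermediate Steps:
E(G) = 3 + G**2 + 4*G
p(t, J) = 138 + 6*J (p(t, J) = -6 + (J + (3 + 3**2 + 4*3))*(2 + 4) = -6 + (J + (3 + 9 + 12))*6 = -6 + (J + 24)*6 = -6 + (24 + J)*6 = -6 + (144 + 6*J) = 138 + 6*J)
(p(0, -10)*0)*98 = ((138 + 6*(-10))*0)*98 = ((138 - 60)*0)*98 = (78*0)*98 = 0*98 = 0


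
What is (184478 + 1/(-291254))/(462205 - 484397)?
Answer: -53729955411/6463508768 ≈ -8.3128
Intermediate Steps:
(184478 + 1/(-291254))/(462205 - 484397) = (184478 - 1/291254)/(-22192) = (53729955411/291254)*(-1/22192) = -53729955411/6463508768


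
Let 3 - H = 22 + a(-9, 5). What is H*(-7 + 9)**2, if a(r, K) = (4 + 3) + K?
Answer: -124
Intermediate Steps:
a(r, K) = 7 + K
H = -31 (H = 3 - (22 + (7 + 5)) = 3 - (22 + 12) = 3 - 1*34 = 3 - 34 = -31)
H*(-7 + 9)**2 = -31*(-7 + 9)**2 = -31*2**2 = -31*4 = -124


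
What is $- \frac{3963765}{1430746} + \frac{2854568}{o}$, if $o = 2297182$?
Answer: $- \frac{2510663931251}{1643341978886} \approx -1.5278$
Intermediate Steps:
$- \frac{3963765}{1430746} + \frac{2854568}{o} = - \frac{3963765}{1430746} + \frac{2854568}{2297182} = \left(-3963765\right) \frac{1}{1430746} + 2854568 \cdot \frac{1}{2297182} = - \frac{3963765}{1430746} + \frac{1427284}{1148591} = - \frac{2510663931251}{1643341978886}$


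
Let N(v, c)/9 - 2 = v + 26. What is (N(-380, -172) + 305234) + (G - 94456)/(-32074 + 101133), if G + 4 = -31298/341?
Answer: 7113355937696/23549119 ≈ 3.0206e+5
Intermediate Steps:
N(v, c) = 252 + 9*v (N(v, c) = 18 + 9*(v + 26) = 18 + 9*(26 + v) = 18 + (234 + 9*v) = 252 + 9*v)
G = -32662/341 (G = -4 - 31298/341 = -32662/341 ≈ -95.783)
(N(-380, -172) + 305234) + (G - 94456)/(-32074 + 101133) = ((252 + 9*(-380)) + 305234) + (-32662/341 - 94456)/(-32074 + 101133) = ((252 - 3420) + 305234) - 32242158/341/69059 = (-3168 + 305234) - 32242158/341*1/69059 = 302066 - 32242158/23549119 = 7113355937696/23549119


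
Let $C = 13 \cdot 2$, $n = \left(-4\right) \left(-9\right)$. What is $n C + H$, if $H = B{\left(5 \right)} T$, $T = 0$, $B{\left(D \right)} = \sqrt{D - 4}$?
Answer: $936$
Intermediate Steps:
$n = 36$
$C = 26$
$B{\left(D \right)} = \sqrt{-4 + D}$
$H = 0$ ($H = \sqrt{-4 + 5} \cdot 0 = \sqrt{1} \cdot 0 = 1 \cdot 0 = 0$)
$n C + H = 36 \cdot 26 + 0 = 936 + 0 = 936$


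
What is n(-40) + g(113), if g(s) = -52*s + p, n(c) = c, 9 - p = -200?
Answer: -5707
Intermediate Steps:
p = 209 (p = 9 - 1*(-200) = 9 + 200 = 209)
g(s) = 209 - 52*s (g(s) = -52*s + 209 = 209 - 52*s)
n(-40) + g(113) = -40 + (209 - 52*113) = -40 + (209 - 5876) = -40 - 5667 = -5707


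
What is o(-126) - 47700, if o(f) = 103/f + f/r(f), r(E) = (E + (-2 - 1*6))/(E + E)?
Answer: -404690677/8442 ≈ -47938.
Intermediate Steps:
r(E) = (-8 + E)/(2*E) (r(E) = (E + (-2 - 6))/((2*E)) = (E - 8)*(1/(2*E)) = (-8 + E)*(1/(2*E)) = (-8 + E)/(2*E))
o(f) = 103/f + 2*f²/(-8 + f) (o(f) = 103/f + f/(((-8 + f)/(2*f))) = 103/f + f*(2*f/(-8 + f)) = 103/f + 2*f²/(-8 + f))
o(-126) - 47700 = (-824 + 2*(-126)³ + 103*(-126))/((-126)*(-8 - 126)) - 47700 = -1/126*(-824 + 2*(-2000376) - 12978)/(-134) - 47700 = -1/126*(-1/134)*(-824 - 4000752 - 12978) - 47700 = -1/126*(-1/134)*(-4014554) - 47700 = -2007277/8442 - 47700 = -404690677/8442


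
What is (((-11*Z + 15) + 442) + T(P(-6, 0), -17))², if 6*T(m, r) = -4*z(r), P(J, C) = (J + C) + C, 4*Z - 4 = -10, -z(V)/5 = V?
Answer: 6255001/36 ≈ 1.7375e+5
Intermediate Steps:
z(V) = -5*V
Z = -3/2 (Z = 1 + (¼)*(-10) = 1 - 5/2 = -3/2 ≈ -1.5000)
P(J, C) = J + 2*C (P(J, C) = (C + J) + C = J + 2*C)
T(m, r) = 10*r/3 (T(m, r) = (-(-20)*r)/6 = (20*r)/6 = 10*r/3)
(((-11*Z + 15) + 442) + T(P(-6, 0), -17))² = (((-11*(-3/2) + 15) + 442) + (10/3)*(-17))² = (((33/2 + 15) + 442) - 170/3)² = ((63/2 + 442) - 170/3)² = (947/2 - 170/3)² = (2501/6)² = 6255001/36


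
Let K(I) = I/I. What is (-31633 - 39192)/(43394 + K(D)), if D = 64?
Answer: -14165/8679 ≈ -1.6321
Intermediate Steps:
K(I) = 1
(-31633 - 39192)/(43394 + K(D)) = (-31633 - 39192)/(43394 + 1) = -70825/43395 = -70825*1/43395 = -14165/8679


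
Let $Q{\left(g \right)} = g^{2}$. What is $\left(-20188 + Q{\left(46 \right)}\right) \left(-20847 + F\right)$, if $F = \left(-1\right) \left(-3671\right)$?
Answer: $310404672$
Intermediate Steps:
$F = 3671$
$\left(-20188 + Q{\left(46 \right)}\right) \left(-20847 + F\right) = \left(-20188 + 46^{2}\right) \left(-20847 + 3671\right) = \left(-20188 + 2116\right) \left(-17176\right) = \left(-18072\right) \left(-17176\right) = 310404672$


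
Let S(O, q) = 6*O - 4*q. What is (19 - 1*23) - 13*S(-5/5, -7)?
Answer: -290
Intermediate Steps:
S(O, q) = -4*q + 6*O
(19 - 1*23) - 13*S(-5/5, -7) = (19 - 1*23) - 13*(-4*(-7) + 6*(-5/5)) = (19 - 23) - 13*(28 + 6*(-5*⅕)) = -4 - 13*(28 + 6*(-1)) = -4 - 13*(28 - 6) = -4 - 13*22 = -4 - 286 = -290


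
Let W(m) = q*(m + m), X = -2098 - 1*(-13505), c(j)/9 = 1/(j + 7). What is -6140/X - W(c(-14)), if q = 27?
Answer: 5500822/79849 ≈ 68.890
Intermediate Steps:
c(j) = 9/(7 + j) (c(j) = 9/(j + 7) = 9/(7 + j))
X = 11407 (X = -2098 + 13505 = 11407)
W(m) = 54*m (W(m) = 27*(m + m) = 27*(2*m) = 54*m)
-6140/X - W(c(-14)) = -6140/11407 - 54*9/(7 - 14) = -6140*1/11407 - 54*9/(-7) = -6140/11407 - 54*9*(-⅐) = -6140/11407 - 54*(-9)/7 = -6140/11407 - 1*(-486/7) = -6140/11407 + 486/7 = 5500822/79849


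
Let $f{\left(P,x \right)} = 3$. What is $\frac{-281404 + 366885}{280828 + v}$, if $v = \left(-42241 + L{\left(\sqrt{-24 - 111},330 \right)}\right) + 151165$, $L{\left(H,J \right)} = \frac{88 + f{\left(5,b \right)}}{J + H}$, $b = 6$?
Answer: $\frac{3632655228277350}{16563161884202041} + \frac{23336313 i \sqrt{15}}{16563161884202041} \approx 0.21932 + 5.4568 \cdot 10^{-9} i$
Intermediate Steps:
$L{\left(H,J \right)} = \frac{91}{H + J}$ ($L{\left(H,J \right)} = \frac{88 + 3}{J + H} = \frac{91}{H + J}$)
$v = 108924 + \frac{91}{330 + 3 i \sqrt{15}}$ ($v = \left(-42241 + \frac{91}{\sqrt{-24 - 111} + 330}\right) + 151165 = \left(-42241 + \frac{91}{\sqrt{-135} + 330}\right) + 151165 = \left(-42241 + \frac{91}{3 i \sqrt{15} + 330}\right) + 151165 = \left(-42241 + \frac{91}{330 + 3 i \sqrt{15}}\right) + 151165 = 108924 + \frac{91}{330 + 3 i \sqrt{15}} \approx 1.0892 \cdot 10^{5} - 0.0096971 i$)
$\frac{-281404 + 366885}{280828 + v} = \frac{-281404 + 366885}{280828 + \left(\frac{791770558}{7269} - \frac{91 i \sqrt{15}}{36345}\right)} = \frac{85481}{\frac{2833109290}{7269} - \frac{91 i \sqrt{15}}{36345}}$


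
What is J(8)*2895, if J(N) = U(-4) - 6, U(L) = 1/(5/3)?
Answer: -15633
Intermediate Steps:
U(L) = ⅗ (U(L) = 1/(5*(⅓)) = 1/(5/3) = ⅗)
J(N) = -27/5 (J(N) = ⅗ - 6 = -27/5)
J(8)*2895 = -27/5*2895 = -15633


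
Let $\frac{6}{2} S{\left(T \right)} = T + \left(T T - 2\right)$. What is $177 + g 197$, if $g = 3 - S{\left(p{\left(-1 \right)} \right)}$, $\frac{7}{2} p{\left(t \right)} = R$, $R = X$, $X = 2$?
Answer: $\frac{41178}{49} \approx 840.37$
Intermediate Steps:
$R = 2$
$p{\left(t \right)} = \frac{4}{7}$ ($p{\left(t \right)} = \frac{2}{7} \cdot 2 = \frac{4}{7}$)
$S{\left(T \right)} = - \frac{2}{3} + \frac{T}{3} + \frac{T^{2}}{3}$ ($S{\left(T \right)} = \frac{T + \left(T T - 2\right)}{3} = \frac{T + \left(T^{2} - 2\right)}{3} = \frac{T + \left(-2 + T^{2}\right)}{3} = \frac{-2 + T + T^{2}}{3} = - \frac{2}{3} + \frac{T}{3} + \frac{T^{2}}{3}$)
$g = \frac{165}{49}$ ($g = 3 - \left(- \frac{2}{3} + \frac{1}{3} \cdot \frac{4}{7} + \frac{\left(\frac{4}{7}\right)^{2}}{3}\right) = 3 - \left(- \frac{2}{3} + \frac{4}{21} + \frac{1}{3} \cdot \frac{16}{49}\right) = 3 - \left(- \frac{2}{3} + \frac{4}{21} + \frac{16}{147}\right) = 3 - - \frac{18}{49} = 3 + \frac{18}{49} = \frac{165}{49} \approx 3.3673$)
$177 + g 197 = 177 + \frac{165}{49} \cdot 197 = 177 + \frac{32505}{49} = \frac{41178}{49}$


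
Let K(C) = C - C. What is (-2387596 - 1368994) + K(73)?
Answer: -3756590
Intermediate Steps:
K(C) = 0
(-2387596 - 1368994) + K(73) = (-2387596 - 1368994) + 0 = -3756590 + 0 = -3756590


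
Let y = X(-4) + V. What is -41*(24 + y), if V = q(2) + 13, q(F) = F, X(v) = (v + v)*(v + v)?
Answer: -4223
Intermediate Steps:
X(v) = 4*v**2 (X(v) = (2*v)*(2*v) = 4*v**2)
V = 15 (V = 2 + 13 = 15)
y = 79 (y = 4*(-4)**2 + 15 = 4*16 + 15 = 64 + 15 = 79)
-41*(24 + y) = -41*(24 + 79) = -41*103 = -4223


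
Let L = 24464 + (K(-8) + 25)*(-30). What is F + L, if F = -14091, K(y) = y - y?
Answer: 9623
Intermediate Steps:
K(y) = 0
L = 23714 (L = 24464 + (0 + 25)*(-30) = 24464 + 25*(-30) = 24464 - 750 = 23714)
F + L = -14091 + 23714 = 9623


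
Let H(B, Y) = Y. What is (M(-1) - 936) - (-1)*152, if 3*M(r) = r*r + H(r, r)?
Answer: -784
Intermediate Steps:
M(r) = r/3 + r**2/3 (M(r) = (r*r + r)/3 = (r**2 + r)/3 = (r + r**2)/3 = r/3 + r**2/3)
(M(-1) - 936) - (-1)*152 = ((1/3)*(-1)*(1 - 1) - 936) - (-1)*152 = ((1/3)*(-1)*0 - 936) - 1*(-152) = (0 - 936) + 152 = -936 + 152 = -784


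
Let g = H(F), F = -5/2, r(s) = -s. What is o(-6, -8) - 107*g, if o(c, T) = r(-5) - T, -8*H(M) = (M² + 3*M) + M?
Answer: -1189/32 ≈ -37.156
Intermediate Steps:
F = -5/2 (F = -5*½ = -5/2 ≈ -2.5000)
H(M) = -M/2 - M²/8 (H(M) = -((M² + 3*M) + M)/8 = -(M² + 4*M)/8 = -M/2 - M²/8)
o(c, T) = 5 - T (o(c, T) = -1*(-5) - T = 5 - T)
g = 15/32 (g = -⅛*(-5/2)*(4 - 5/2) = -⅛*(-5/2)*3/2 = 15/32 ≈ 0.46875)
o(-6, -8) - 107*g = (5 - 1*(-8)) - 107*15/32 = (5 + 8) - 1605/32 = 13 - 1605/32 = -1189/32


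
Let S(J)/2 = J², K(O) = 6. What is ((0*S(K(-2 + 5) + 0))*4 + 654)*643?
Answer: 420522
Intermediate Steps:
S(J) = 2*J²
((0*S(K(-2 + 5) + 0))*4 + 654)*643 = ((0*(2*(6 + 0)²))*4 + 654)*643 = ((0*(2*6²))*4 + 654)*643 = ((0*(2*36))*4 + 654)*643 = ((0*72)*4 + 654)*643 = (0*4 + 654)*643 = (0 + 654)*643 = 654*643 = 420522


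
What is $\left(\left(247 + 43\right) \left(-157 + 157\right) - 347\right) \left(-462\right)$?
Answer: $160314$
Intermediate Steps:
$\left(\left(247 + 43\right) \left(-157 + 157\right) - 347\right) \left(-462\right) = \left(290 \cdot 0 - 347\right) \left(-462\right) = \left(0 - 347\right) \left(-462\right) = \left(-347\right) \left(-462\right) = 160314$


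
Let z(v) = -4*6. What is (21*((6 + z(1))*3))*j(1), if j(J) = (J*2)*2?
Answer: -4536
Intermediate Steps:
z(v) = -24
j(J) = 4*J (j(J) = (2*J)*2 = 4*J)
(21*((6 + z(1))*3))*j(1) = (21*((6 - 24)*3))*(4*1) = (21*(-18*3))*4 = (21*(-54))*4 = -1134*4 = -4536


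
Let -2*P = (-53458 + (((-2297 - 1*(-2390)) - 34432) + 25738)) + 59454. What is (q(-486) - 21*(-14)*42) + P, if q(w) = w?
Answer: 26329/2 ≈ 13165.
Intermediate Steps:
P = 2605/2 (P = -((-53458 + (((-2297 - 1*(-2390)) - 34432) + 25738)) + 59454)/2 = -((-53458 + (((-2297 + 2390) - 34432) + 25738)) + 59454)/2 = -((-53458 + ((93 - 34432) + 25738)) + 59454)/2 = -((-53458 + (-34339 + 25738)) + 59454)/2 = -((-53458 - 8601) + 59454)/2 = -(-62059 + 59454)/2 = -½*(-2605) = 2605/2 ≈ 1302.5)
(q(-486) - 21*(-14)*42) + P = (-486 - 21*(-14)*42) + 2605/2 = (-486 + 294*42) + 2605/2 = (-486 + 12348) + 2605/2 = 11862 + 2605/2 = 26329/2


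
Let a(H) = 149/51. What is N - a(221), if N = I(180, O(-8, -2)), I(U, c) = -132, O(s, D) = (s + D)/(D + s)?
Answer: -6881/51 ≈ -134.92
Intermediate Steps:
a(H) = 149/51 (a(H) = 149*(1/51) = 149/51)
O(s, D) = 1 (O(s, D) = (D + s)/(D + s) = 1)
N = -132
N - a(221) = -132 - 1*149/51 = -132 - 149/51 = -6881/51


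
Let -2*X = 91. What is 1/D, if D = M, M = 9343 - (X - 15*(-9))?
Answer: 2/18507 ≈ 0.00010807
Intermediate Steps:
X = -91/2 (X = -½*91 = -91/2 ≈ -45.500)
M = 18507/2 (M = 9343 - (-91/2 - 15*(-9)) = 9343 - (-91/2 + 135) = 9343 - 1*179/2 = 9343 - 179/2 = 18507/2 ≈ 9253.5)
D = 18507/2 ≈ 9253.5
1/D = 1/(18507/2) = 2/18507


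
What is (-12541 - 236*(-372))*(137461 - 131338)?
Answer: 460761873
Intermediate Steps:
(-12541 - 236*(-372))*(137461 - 131338) = (-12541 + 87792)*6123 = 75251*6123 = 460761873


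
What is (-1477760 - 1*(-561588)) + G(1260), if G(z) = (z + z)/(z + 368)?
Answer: -372881374/407 ≈ -9.1617e+5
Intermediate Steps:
G(z) = 2*z/(368 + z) (G(z) = (2*z)/(368 + z) = 2*z/(368 + z))
(-1477760 - 1*(-561588)) + G(1260) = (-1477760 - 1*(-561588)) + 2*1260/(368 + 1260) = (-1477760 + 561588) + 2*1260/1628 = -916172 + 2*1260*(1/1628) = -916172 + 630/407 = -372881374/407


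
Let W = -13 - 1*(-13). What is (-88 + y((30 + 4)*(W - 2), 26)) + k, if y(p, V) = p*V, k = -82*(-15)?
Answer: -626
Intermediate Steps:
W = 0 (W = -13 + 13 = 0)
k = 1230
y(p, V) = V*p
(-88 + y((30 + 4)*(W - 2), 26)) + k = (-88 + 26*((30 + 4)*(0 - 2))) + 1230 = (-88 + 26*(34*(-2))) + 1230 = (-88 + 26*(-68)) + 1230 = (-88 - 1768) + 1230 = -1856 + 1230 = -626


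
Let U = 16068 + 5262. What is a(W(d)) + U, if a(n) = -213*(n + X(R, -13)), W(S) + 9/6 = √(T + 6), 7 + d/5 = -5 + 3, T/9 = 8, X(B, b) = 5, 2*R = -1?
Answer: 41169/2 - 213*√78 ≈ 18703.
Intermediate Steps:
R = -½ (R = (½)*(-1) = -½ ≈ -0.50000)
T = 72 (T = 9*8 = 72)
d = -45 (d = -35 + 5*(-5 + 3) = -35 + 5*(-2) = -35 - 10 = -45)
U = 21330
W(S) = -3/2 + √78 (W(S) = -3/2 + √(72 + 6) = -3/2 + √78)
a(n) = -1065 - 213*n (a(n) = -213*(n + 5) = -213*(5 + n) = -1065 - 213*n)
a(W(d)) + U = (-1065 - 213*(-3/2 + √78)) + 21330 = (-1065 + (639/2 - 213*√78)) + 21330 = (-1491/2 - 213*√78) + 21330 = 41169/2 - 213*√78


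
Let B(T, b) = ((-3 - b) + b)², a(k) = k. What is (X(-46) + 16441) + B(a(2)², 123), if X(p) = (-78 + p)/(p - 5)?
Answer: 839074/51 ≈ 16452.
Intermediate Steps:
X(p) = (-78 + p)/(-5 + p)
B(T, b) = 9 (B(T, b) = (-3)² = 9)
(X(-46) + 16441) + B(a(2)², 123) = ((-78 - 46)/(-5 - 46) + 16441) + 9 = (-124/(-51) + 16441) + 9 = (-1/51*(-124) + 16441) + 9 = (124/51 + 16441) + 9 = 838615/51 + 9 = 839074/51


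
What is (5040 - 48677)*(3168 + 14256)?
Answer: -760331088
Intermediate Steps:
(5040 - 48677)*(3168 + 14256) = -43637*17424 = -760331088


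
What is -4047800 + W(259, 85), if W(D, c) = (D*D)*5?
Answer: -3712395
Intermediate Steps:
W(D, c) = 5*D² (W(D, c) = D²*5 = 5*D²)
-4047800 + W(259, 85) = -4047800 + 5*259² = -4047800 + 5*67081 = -4047800 + 335405 = -3712395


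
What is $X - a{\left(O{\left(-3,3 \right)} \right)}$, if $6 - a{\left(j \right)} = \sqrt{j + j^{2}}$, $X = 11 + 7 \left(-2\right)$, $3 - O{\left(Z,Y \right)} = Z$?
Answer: $-9 + \sqrt{42} \approx -2.5193$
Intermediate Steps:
$O{\left(Z,Y \right)} = 3 - Z$
$X = -3$ ($X = 11 - 14 = -3$)
$a{\left(j \right)} = 6 - \sqrt{j + j^{2}}$
$X - a{\left(O{\left(-3,3 \right)} \right)} = -3 - \left(6 - \sqrt{\left(3 - -3\right) \left(1 + \left(3 - -3\right)\right)}\right) = -3 - \left(6 - \sqrt{\left(3 + 3\right) \left(1 + \left(3 + 3\right)\right)}\right) = -3 - \left(6 - \sqrt{6 \left(1 + 6\right)}\right) = -3 - \left(6 - \sqrt{6 \cdot 7}\right) = -3 - \left(6 - \sqrt{42}\right) = -9 + \sqrt{42}$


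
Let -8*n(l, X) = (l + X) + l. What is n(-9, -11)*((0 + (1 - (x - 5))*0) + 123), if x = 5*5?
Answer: 3567/8 ≈ 445.88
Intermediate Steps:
x = 25
n(l, X) = -l/4 - X/8 (n(l, X) = -((l + X) + l)/8 = -((X + l) + l)/8 = -(X + 2*l)/8 = -l/4 - X/8)
n(-9, -11)*((0 + (1 - (x - 5))*0) + 123) = (-¼*(-9) - ⅛*(-11))*((0 + (1 - (25 - 5))*0) + 123) = (9/4 + 11/8)*((0 + (1 - 1*20)*0) + 123) = 29*((0 + (1 - 20)*0) + 123)/8 = 29*((0 - 19*0) + 123)/8 = 29*((0 + 0) + 123)/8 = 29*(0 + 123)/8 = (29/8)*123 = 3567/8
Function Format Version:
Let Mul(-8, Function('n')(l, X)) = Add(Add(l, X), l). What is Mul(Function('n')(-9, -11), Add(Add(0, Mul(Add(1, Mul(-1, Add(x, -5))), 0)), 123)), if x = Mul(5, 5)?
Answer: Rational(3567, 8) ≈ 445.88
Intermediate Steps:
x = 25
Function('n')(l, X) = Add(Mul(Rational(-1, 4), l), Mul(Rational(-1, 8), X)) (Function('n')(l, X) = Mul(Rational(-1, 8), Add(Add(l, X), l)) = Mul(Rational(-1, 8), Add(Add(X, l), l)) = Mul(Rational(-1, 8), Add(X, Mul(2, l))) = Add(Mul(Rational(-1, 4), l), Mul(Rational(-1, 8), X)))
Mul(Function('n')(-9, -11), Add(Add(0, Mul(Add(1, Mul(-1, Add(x, -5))), 0)), 123)) = Mul(Add(Mul(Rational(-1, 4), -9), Mul(Rational(-1, 8), -11)), Add(Add(0, Mul(Add(1, Mul(-1, Add(25, -5))), 0)), 123)) = Mul(Add(Rational(9, 4), Rational(11, 8)), Add(Add(0, Mul(Add(1, Mul(-1, 20)), 0)), 123)) = Mul(Rational(29, 8), Add(Add(0, Mul(Add(1, -20), 0)), 123)) = Mul(Rational(29, 8), Add(Add(0, Mul(-19, 0)), 123)) = Mul(Rational(29, 8), Add(Add(0, 0), 123)) = Mul(Rational(29, 8), Add(0, 123)) = Mul(Rational(29, 8), 123) = Rational(3567, 8)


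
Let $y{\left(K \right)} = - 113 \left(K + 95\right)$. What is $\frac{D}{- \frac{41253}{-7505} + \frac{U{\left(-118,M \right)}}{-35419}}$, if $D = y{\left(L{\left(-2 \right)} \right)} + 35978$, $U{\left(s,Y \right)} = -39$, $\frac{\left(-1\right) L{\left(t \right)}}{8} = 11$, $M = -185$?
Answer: $\frac{3117798029755}{487144234} \approx 6400.2$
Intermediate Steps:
$L{\left(t \right)} = -88$ ($L{\left(t \right)} = \left(-8\right) 11 = -88$)
$y{\left(K \right)} = -10735 - 113 K$ ($y{\left(K \right)} = - 113 \left(95 + K\right) = -10735 - 113 K$)
$D = 35187$ ($D = \left(-10735 - -9944\right) + 35978 = \left(-10735 + 9944\right) + 35978 = -791 + 35978 = 35187$)
$\frac{D}{- \frac{41253}{-7505} + \frac{U{\left(-118,M \right)}}{-35419}} = \frac{35187}{- \frac{41253}{-7505} - \frac{39}{-35419}} = \frac{35187}{\left(-41253\right) \left(- \frac{1}{7505}\right) - - \frac{39}{35419}} = \frac{35187}{\frac{41253}{7505} + \frac{39}{35419}} = \frac{35187}{\frac{1461432702}{265819595}} = 35187 \cdot \frac{265819595}{1461432702} = \frac{3117798029755}{487144234}$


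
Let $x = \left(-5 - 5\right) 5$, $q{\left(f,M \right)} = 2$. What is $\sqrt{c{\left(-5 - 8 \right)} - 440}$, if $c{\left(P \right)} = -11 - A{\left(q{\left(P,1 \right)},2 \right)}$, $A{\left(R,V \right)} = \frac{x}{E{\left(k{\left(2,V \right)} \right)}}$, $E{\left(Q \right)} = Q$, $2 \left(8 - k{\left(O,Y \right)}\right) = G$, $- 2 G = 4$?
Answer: $\frac{i \sqrt{4009}}{3} \approx 21.106 i$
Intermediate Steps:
$G = -2$ ($G = \left(- \frac{1}{2}\right) 4 = -2$)
$k{\left(O,Y \right)} = 9$ ($k{\left(O,Y \right)} = 8 - -1 = 8 + 1 = 9$)
$x = -50$ ($x = \left(-10\right) 5 = -50$)
$A{\left(R,V \right)} = - \frac{50}{9}$
$c{\left(P \right)} = - \frac{49}{9}$ ($c{\left(P \right)} = -11 - - \frac{50}{9} = -11 + \frac{50}{9} = - \frac{49}{9}$)
$\sqrt{c{\left(-5 - 8 \right)} - 440} = \sqrt{- \frac{49}{9} - 440} = \sqrt{- \frac{4009}{9}} = \frac{i \sqrt{4009}}{3}$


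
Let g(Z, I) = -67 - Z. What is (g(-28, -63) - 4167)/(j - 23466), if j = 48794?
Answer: -2103/12664 ≈ -0.16606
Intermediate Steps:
(g(-28, -63) - 4167)/(j - 23466) = ((-67 - 1*(-28)) - 4167)/(48794 - 23466) = ((-67 + 28) - 4167)/25328 = (-39 - 4167)*(1/25328) = -4206*1/25328 = -2103/12664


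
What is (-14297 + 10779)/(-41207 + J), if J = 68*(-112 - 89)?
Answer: 3518/54875 ≈ 0.064109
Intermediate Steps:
J = -13668 (J = 68*(-201) = -13668)
(-14297 + 10779)/(-41207 + J) = (-14297 + 10779)/(-41207 - 13668) = -3518/(-54875) = -3518*(-1/54875) = 3518/54875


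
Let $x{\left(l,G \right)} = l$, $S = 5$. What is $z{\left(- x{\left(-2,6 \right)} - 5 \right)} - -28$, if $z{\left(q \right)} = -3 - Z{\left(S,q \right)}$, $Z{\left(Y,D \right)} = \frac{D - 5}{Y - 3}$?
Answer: $29$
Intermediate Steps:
$Z{\left(Y,D \right)} = \frac{-5 + D}{-3 + Y}$
$z{\left(q \right)} = - \frac{1}{2} - \frac{q}{2}$ ($z{\left(q \right)} = -3 - \frac{-5 + q}{-3 + 5} = -3 - \frac{-5 + q}{2} = -3 - \left(- \frac{5}{2} + \frac{q}{2}\right) = - \frac{1}{2} - \frac{q}{2}$)
$z{\left(- x{\left(-2,6 \right)} - 5 \right)} - -28 = \left(- \frac{1}{2} - \frac{\left(-1\right) \left(-2\right) - 5}{2}\right) - -28 = \left(- \frac{1}{2} - \frac{2 - 5}{2}\right) + 28 = \left(- \frac{1}{2} - - \frac{3}{2}\right) + 28 = \left(- \frac{1}{2} + \frac{3}{2}\right) + 28 = 1 + 28 = 29$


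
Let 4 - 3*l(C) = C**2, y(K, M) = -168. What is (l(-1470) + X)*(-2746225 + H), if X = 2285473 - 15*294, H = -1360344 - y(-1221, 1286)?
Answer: -19227372657493/3 ≈ -6.4091e+12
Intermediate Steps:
H = -1360176 (H = -1360344 - 1*(-168) = -1360344 + 168 = -1360176)
l(C) = 4/3 - C**2/3
X = 2281063 (X = 2285473 - 1*4410 = 2285473 - 4410 = 2281063)
(l(-1470) + X)*(-2746225 + H) = ((4/3 - 1/3*(-1470)**2) + 2281063)*(-2746225 - 1360176) = ((4/3 - 1/3*2160900) + 2281063)*(-4106401) = ((4/3 - 720300) + 2281063)*(-4106401) = (-2160896/3 + 2281063)*(-4106401) = (4682293/3)*(-4106401) = -19227372657493/3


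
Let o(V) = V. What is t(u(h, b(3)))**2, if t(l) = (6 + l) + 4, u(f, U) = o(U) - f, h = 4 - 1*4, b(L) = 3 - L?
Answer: 100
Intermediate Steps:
h = 0 (h = 4 - 4 = 0)
u(f, U) = U - f
t(l) = 10 + l
t(u(h, b(3)))**2 = (10 + ((3 - 1*3) - 1*0))**2 = (10 + ((3 - 3) + 0))**2 = (10 + (0 + 0))**2 = (10 + 0)**2 = 10**2 = 100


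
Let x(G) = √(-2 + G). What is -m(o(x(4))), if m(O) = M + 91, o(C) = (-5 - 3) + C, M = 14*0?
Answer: -91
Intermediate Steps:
M = 0
o(C) = -8 + C
m(O) = 91 (m(O) = 0 + 91 = 91)
-m(o(x(4))) = -1*91 = -91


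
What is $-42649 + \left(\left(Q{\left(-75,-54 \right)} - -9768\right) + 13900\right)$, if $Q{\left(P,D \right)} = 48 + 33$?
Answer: $-18900$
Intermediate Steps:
$Q{\left(P,D \right)} = 81$
$-42649 + \left(\left(Q{\left(-75,-54 \right)} - -9768\right) + 13900\right) = -42649 + \left(\left(81 - -9768\right) + 13900\right) = -42649 + \left(\left(81 + 9768\right) + 13900\right) = -42649 + \left(9849 + 13900\right) = -42649 + 23749 = -18900$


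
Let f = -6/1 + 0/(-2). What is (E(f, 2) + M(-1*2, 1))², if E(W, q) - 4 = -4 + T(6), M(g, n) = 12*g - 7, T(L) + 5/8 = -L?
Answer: 90601/64 ≈ 1415.6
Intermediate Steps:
T(L) = -5/8 - L
M(g, n) = -7 + 12*g
f = -6 (f = -6*1 + 0*(-½) = -6 + 0 = -6)
E(W, q) = -53/8 (E(W, q) = 4 + (-4 + (-5/8 - 1*6)) = 4 + (-4 + (-5/8 - 6)) = 4 + (-4 - 53/8) = 4 - 85/8 = -53/8)
(E(f, 2) + M(-1*2, 1))² = (-53/8 + (-7 + 12*(-1*2)))² = (-53/8 + (-7 + 12*(-2)))² = (-53/8 + (-7 - 24))² = (-53/8 - 31)² = (-301/8)² = 90601/64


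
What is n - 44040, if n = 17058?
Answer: -26982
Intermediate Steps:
n - 44040 = 17058 - 44040 = -26982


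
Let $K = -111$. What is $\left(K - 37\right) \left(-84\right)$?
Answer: $12432$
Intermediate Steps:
$\left(K - 37\right) \left(-84\right) = \left(-111 - 37\right) \left(-84\right) = \left(-148\right) \left(-84\right) = 12432$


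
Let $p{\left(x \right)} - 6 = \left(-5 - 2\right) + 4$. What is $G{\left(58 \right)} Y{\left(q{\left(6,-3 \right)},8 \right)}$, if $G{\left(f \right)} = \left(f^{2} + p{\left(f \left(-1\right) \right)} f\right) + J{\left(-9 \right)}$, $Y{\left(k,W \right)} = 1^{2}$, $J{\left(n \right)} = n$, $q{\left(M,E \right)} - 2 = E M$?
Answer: $3529$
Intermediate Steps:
$q{\left(M,E \right)} = 2 + E M$
$p{\left(x \right)} = 3$ ($p{\left(x \right)} = 6 + \left(\left(-5 - 2\right) + 4\right) = 6 + \left(-7 + 4\right) = 6 - 3 = 3$)
$Y{\left(k,W \right)} = 1$
$G{\left(f \right)} = -9 + f^{2} + 3 f$ ($G{\left(f \right)} = \left(f^{2} + 3 f\right) - 9 = -9 + f^{2} + 3 f$)
$G{\left(58 \right)} Y{\left(q{\left(6,-3 \right)},8 \right)} = \left(-9 + 58^{2} + 3 \cdot 58\right) 1 = \left(-9 + 3364 + 174\right) 1 = 3529 \cdot 1 = 3529$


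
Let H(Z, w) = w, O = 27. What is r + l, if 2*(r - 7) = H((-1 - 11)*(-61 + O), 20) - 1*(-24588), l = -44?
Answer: 12267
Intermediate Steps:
r = 12311 (r = 7 + (20 - 1*(-24588))/2 = 7 + (20 + 24588)/2 = 7 + (½)*24608 = 7 + 12304 = 12311)
r + l = 12311 - 44 = 12267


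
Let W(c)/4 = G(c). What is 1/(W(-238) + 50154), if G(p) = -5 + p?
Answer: 1/49182 ≈ 2.0333e-5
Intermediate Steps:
W(c) = -20 + 4*c (W(c) = 4*(-5 + c) = -20 + 4*c)
1/(W(-238) + 50154) = 1/((-20 + 4*(-238)) + 50154) = 1/((-20 - 952) + 50154) = 1/(-972 + 50154) = 1/49182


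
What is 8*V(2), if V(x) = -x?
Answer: -16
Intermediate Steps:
8*V(2) = 8*(-1*2) = 8*(-2) = -16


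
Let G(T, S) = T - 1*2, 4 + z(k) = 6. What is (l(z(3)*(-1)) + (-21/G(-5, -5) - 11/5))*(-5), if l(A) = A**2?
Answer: -24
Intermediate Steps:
z(k) = 2 (z(k) = -4 + 6 = 2)
G(T, S) = -2 + T (G(T, S) = T - 2 = -2 + T)
(l(z(3)*(-1)) + (-21/G(-5, -5) - 11/5))*(-5) = ((2*(-1))**2 + (-21/(-2 - 5) - 11/5))*(-5) = ((-2)**2 + (-21/(-7) - 11*1/5))*(-5) = (4 + (-21*(-1/7) - 11/5))*(-5) = (4 + (3 - 11/5))*(-5) = (4 + 4/5)*(-5) = (24/5)*(-5) = -24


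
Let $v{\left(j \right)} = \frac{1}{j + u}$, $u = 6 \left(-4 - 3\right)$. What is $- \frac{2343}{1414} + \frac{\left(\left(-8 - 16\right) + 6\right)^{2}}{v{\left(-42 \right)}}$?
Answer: $- \frac{38485767}{1414} \approx -27218.0$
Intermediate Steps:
$u = -42$ ($u = 6 \left(-7\right) = -42$)
$v{\left(j \right)} = \frac{1}{-42 + j}$ ($v{\left(j \right)} = \frac{1}{j - 42} = \frac{1}{-42 + j}$)
$- \frac{2343}{1414} + \frac{\left(\left(-8 - 16\right) + 6\right)^{2}}{v{\left(-42 \right)}} = - \frac{2343}{1414} + \frac{\left(\left(-8 - 16\right) + 6\right)^{2}}{\frac{1}{-42 - 42}} = \left(-2343\right) \frac{1}{1414} + \frac{\left(-24 + 6\right)^{2}}{\frac{1}{-84}} = - \frac{2343}{1414} + \frac{\left(-18\right)^{2}}{- \frac{1}{84}} = - \frac{2343}{1414} + 324 \left(-84\right) = - \frac{2343}{1414} - 27216 = - \frac{38485767}{1414}$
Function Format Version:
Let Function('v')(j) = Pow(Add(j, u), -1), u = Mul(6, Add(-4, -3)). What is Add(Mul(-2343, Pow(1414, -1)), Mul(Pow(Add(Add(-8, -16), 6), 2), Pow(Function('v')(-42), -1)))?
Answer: Rational(-38485767, 1414) ≈ -27218.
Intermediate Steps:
u = -42 (u = Mul(6, -7) = -42)
Function('v')(j) = Pow(Add(-42, j), -1) (Function('v')(j) = Pow(Add(j, -42), -1) = Pow(Add(-42, j), -1))
Add(Mul(-2343, Pow(1414, -1)), Mul(Pow(Add(Add(-8, -16), 6), 2), Pow(Function('v')(-42), -1))) = Add(Mul(-2343, Pow(1414, -1)), Mul(Pow(Add(Add(-8, -16), 6), 2), Pow(Pow(Add(-42, -42), -1), -1))) = Add(Mul(-2343, Rational(1, 1414)), Mul(Pow(Add(-24, 6), 2), Pow(Pow(-84, -1), -1))) = Add(Rational(-2343, 1414), Mul(Pow(-18, 2), Pow(Rational(-1, 84), -1))) = Add(Rational(-2343, 1414), Mul(324, -84)) = Add(Rational(-2343, 1414), -27216) = Rational(-38485767, 1414)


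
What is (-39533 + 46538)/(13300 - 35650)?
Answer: -467/1490 ≈ -0.31342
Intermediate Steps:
(-39533 + 46538)/(13300 - 35650) = 7005/(-22350) = 7005*(-1/22350) = -467/1490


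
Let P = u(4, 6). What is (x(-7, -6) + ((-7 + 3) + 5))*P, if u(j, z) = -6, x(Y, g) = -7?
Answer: 36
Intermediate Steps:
P = -6
(x(-7, -6) + ((-7 + 3) + 5))*P = (-7 + ((-7 + 3) + 5))*(-6) = (-7 + (-4 + 5))*(-6) = (-7 + 1)*(-6) = -6*(-6) = 36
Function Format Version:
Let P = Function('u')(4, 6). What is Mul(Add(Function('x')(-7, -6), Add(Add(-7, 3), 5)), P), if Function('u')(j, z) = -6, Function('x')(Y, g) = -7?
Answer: 36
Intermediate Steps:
P = -6
Mul(Add(Function('x')(-7, -6), Add(Add(-7, 3), 5)), P) = Mul(Add(-7, Add(Add(-7, 3), 5)), -6) = Mul(Add(-7, Add(-4, 5)), -6) = Mul(Add(-7, 1), -6) = Mul(-6, -6) = 36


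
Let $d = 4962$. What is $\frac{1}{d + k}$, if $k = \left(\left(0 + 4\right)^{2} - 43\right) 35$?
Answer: $\frac{1}{4017} \approx 0.00024894$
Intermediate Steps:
$k = -945$ ($k = \left(4^{2} - 43\right) 35 = \left(16 - 43\right) 35 = \left(-27\right) 35 = -945$)
$\frac{1}{d + k} = \frac{1}{4962 - 945} = \frac{1}{4017}$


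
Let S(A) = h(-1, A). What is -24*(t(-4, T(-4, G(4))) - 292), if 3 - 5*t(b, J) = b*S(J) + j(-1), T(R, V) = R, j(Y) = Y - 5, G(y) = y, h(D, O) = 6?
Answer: 34248/5 ≈ 6849.6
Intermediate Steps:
S(A) = 6
j(Y) = -5 + Y
t(b, J) = 9/5 - 6*b/5 (t(b, J) = ⅗ - (b*6 + (-5 - 1))/5 = ⅗ - (6*b - 6)/5 = ⅗ - (-6 + 6*b)/5 = ⅗ + (6/5 - 6*b/5) = 9/5 - 6*b/5)
-24*(t(-4, T(-4, G(4))) - 292) = -24*((9/5 - 6/5*(-4)) - 292) = -24*((9/5 + 24/5) - 292) = -24*(33/5 - 292) = -24*(-1427/5) = 34248/5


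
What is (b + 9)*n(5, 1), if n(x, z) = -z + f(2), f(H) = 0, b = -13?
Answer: 4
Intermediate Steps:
n(x, z) = -z (n(x, z) = -z + 0 = -z)
(b + 9)*n(5, 1) = (-13 + 9)*(-1*1) = -4*(-1) = 4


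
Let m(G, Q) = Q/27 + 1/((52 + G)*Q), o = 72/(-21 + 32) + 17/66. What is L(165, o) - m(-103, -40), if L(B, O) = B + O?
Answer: 34996441/201960 ≈ 173.28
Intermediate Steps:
o = 449/66 (o = 72/11 + 17*(1/66) = 72*(1/11) + 17/66 = 72/11 + 17/66 = 449/66 ≈ 6.8030)
m(G, Q) = Q/27 + 1/(Q*(52 + G)) (m(G, Q) = Q*(1/27) + 1/(Q*(52 + G)) = Q/27 + 1/(Q*(52 + G)))
L(165, o) - m(-103, -40) = (165 + 449/66) - (27 + 52*(-40)**2 - 103*(-40)**2)/(27*(-40)*(52 - 103)) = 11339/66 - (-1)*(27 + 52*1600 - 103*1600)/(27*40*(-51)) = 11339/66 - (-1)*(-1)*(27 + 83200 - 164800)/(27*40*51) = 11339/66 - (-1)*(-1)*(-81573)/(27*40*51) = 11339/66 - 1*(-27191/18360) = 11339/66 + 27191/18360 = 34996441/201960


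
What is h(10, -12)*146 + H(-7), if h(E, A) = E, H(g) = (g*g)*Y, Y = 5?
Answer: 1705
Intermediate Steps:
H(g) = 5*g² (H(g) = (g*g)*5 = g²*5 = 5*g²)
h(10, -12)*146 + H(-7) = 10*146 + 5*(-7)² = 1460 + 5*49 = 1460 + 245 = 1705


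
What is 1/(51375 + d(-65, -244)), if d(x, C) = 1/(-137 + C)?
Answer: 381/19573874 ≈ 1.9465e-5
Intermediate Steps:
1/(51375 + d(-65, -244)) = 1/(51375 + 1/(-137 - 244)) = 1/(51375 + 1/(-381)) = 1/(51375 - 1/381) = 1/(19573874/381) = 381/19573874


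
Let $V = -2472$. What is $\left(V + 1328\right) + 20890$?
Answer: $19746$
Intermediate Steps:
$\left(V + 1328\right) + 20890 = \left(-2472 + 1328\right) + 20890 = -1144 + 20890 = 19746$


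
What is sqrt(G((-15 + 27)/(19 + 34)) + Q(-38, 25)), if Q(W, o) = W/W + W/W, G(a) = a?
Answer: sqrt(6254)/53 ≈ 1.4921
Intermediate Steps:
Q(W, o) = 2 (Q(W, o) = 1 + 1 = 2)
sqrt(G((-15 + 27)/(19 + 34)) + Q(-38, 25)) = sqrt((-15 + 27)/(19 + 34) + 2) = sqrt(12/53 + 2) = sqrt(118/53) = sqrt(6254)/53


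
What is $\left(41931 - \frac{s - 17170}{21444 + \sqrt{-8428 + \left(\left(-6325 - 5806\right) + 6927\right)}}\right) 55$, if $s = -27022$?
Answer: $\frac{22095431478835}{9580391} - \frac{1215280 i \sqrt{213}}{28741173} \approx 2.3063 \cdot 10^{6} - 0.61711 i$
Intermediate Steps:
$\left(41931 - \frac{s - 17170}{21444 + \sqrt{-8428 + \left(\left(-6325 - 5806\right) + 6927\right)}}\right) 55 = \left(41931 - \frac{-27022 - 17170}{21444 + \sqrt{-8428 + \left(\left(-6325 - 5806\right) + 6927\right)}}\right) 55 = \left(41931 - - \frac{44192}{21444 + \sqrt{-8428 + \left(-12131 + 6927\right)}}\right) 55 = \left(41931 - - \frac{44192}{21444 + \sqrt{-8428 - 5204}}\right) 55 = \left(41931 - - \frac{44192}{21444 + \sqrt{-13632}}\right) 55 = \left(41931 - - \frac{44192}{21444 + 8 i \sqrt{213}}\right) 55 = \left(41931 + \frac{44192}{21444 + 8 i \sqrt{213}}\right) 55 = 2306205 + \frac{2430560}{21444 + 8 i \sqrt{213}}$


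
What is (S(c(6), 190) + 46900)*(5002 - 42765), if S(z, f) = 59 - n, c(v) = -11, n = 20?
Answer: -1772557457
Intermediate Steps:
S(z, f) = 39 (S(z, f) = 59 - 1*20 = 59 - 20 = 39)
(S(c(6), 190) + 46900)*(5002 - 42765) = (39 + 46900)*(5002 - 42765) = 46939*(-37763) = -1772557457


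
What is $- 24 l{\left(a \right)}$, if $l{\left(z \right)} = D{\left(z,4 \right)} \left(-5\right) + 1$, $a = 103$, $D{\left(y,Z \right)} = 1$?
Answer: $96$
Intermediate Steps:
$l{\left(z \right)} = -4$ ($l{\left(z \right)} = 1 \left(-5\right) + 1 = -5 + 1 = -4$)
$- 24 l{\left(a \right)} = \left(-24\right) \left(-4\right) = 96$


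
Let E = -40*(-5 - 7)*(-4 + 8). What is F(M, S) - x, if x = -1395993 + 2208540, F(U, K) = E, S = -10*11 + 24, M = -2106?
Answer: -810627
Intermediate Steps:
E = 1920 (E = -(-480)*4 = -40*(-48) = 1920)
S = -86 (S = -110 + 24 = -86)
F(U, K) = 1920
x = 812547
F(M, S) - x = 1920 - 1*812547 = 1920 - 812547 = -810627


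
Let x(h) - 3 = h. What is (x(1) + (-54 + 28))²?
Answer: 484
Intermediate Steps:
x(h) = 3 + h
(x(1) + (-54 + 28))² = ((3 + 1) + (-54 + 28))² = (4 - 26)² = (-22)² = 484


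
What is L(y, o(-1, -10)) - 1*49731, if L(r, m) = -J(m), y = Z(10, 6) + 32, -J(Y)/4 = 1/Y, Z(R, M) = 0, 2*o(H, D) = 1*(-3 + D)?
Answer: -646511/13 ≈ -49732.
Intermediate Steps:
o(H, D) = -3/2 + D/2 (o(H, D) = (1*(-3 + D))/2 = (-3 + D)/2 = -3/2 + D/2)
J(Y) = -4/Y
y = 32 (y = 0 + 32 = 32)
L(r, m) = 4/m (L(r, m) = -(-4)/m = 4/m)
L(y, o(-1, -10)) - 1*49731 = 4/(-3/2 + (1/2)*(-10)) - 1*49731 = 4/(-3/2 - 5) - 49731 = 4/(-13/2) - 49731 = 4*(-2/13) - 49731 = -8/13 - 49731 = -646511/13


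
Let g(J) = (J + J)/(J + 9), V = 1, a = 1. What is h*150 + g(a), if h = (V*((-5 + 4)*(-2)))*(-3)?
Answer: -4499/5 ≈ -899.80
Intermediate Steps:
h = -6 (h = (1*((-5 + 4)*(-2)))*(-3) = (1*(-1*(-2)))*(-3) = (1*2)*(-3) = 2*(-3) = -6)
g(J) = 2*J/(9 + J) (g(J) = (2*J)/(9 + J) = 2*J/(9 + J))
h*150 + g(a) = -6*150 + 2*1/(9 + 1) = -900 + 2*1/10 = -900 + 2*1*(1/10) = -900 + 1/5 = -4499/5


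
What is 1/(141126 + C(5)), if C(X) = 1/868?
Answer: 868/122497369 ≈ 7.0859e-6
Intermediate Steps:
C(X) = 1/868
1/(141126 + C(5)) = 1/(141126 + 1/868) = 1/(122497369/868) = 868/122497369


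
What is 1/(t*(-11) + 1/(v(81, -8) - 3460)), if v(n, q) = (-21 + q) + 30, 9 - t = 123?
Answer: 3459/4337585 ≈ 0.00079745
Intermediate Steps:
t = -114 (t = 9 - 1*123 = 9 - 123 = -114)
v(n, q) = 9 + q
1/(t*(-11) + 1/(v(81, -8) - 3460)) = 1/(-114*(-11) + 1/((9 - 8) - 3460)) = 1/(1254 + 1/(1 - 3460)) = 1/(1254 + 1/(-3459)) = 1/(1254 - 1/3459) = 1/(4337585/3459) = 3459/4337585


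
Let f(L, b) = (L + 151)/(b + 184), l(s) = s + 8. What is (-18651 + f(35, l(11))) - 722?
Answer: -3932533/203 ≈ -19372.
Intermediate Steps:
l(s) = 8 + s
f(L, b) = (151 + L)/(184 + b)
(-18651 + f(35, l(11))) - 722 = (-18651 + (151 + 35)/(184 + (8 + 11))) - 722 = (-18651 + 186/(184 + 19)) - 722 = (-18651 + 186/203) - 722 = -3785967/203 - 722 = -3932533/203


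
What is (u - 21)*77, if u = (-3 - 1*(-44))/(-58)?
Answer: -96943/58 ≈ -1671.4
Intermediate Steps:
u = -41/58 (u = (-3 + 44)*(-1/58) = 41*(-1/58) = -41/58 ≈ -0.70690)
(u - 21)*77 = (-41/58 - 21)*77 = -1259/58*77 = -96943/58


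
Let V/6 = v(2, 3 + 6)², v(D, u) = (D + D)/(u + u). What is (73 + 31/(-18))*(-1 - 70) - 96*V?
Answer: -30535/6 ≈ -5089.2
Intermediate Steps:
v(D, u) = D/u (v(D, u) = (2*D)/((2*u)) = (2*D)*(1/(2*u)) = D/u)
V = 8/27 (V = 6*(2/(3 + 6))² = 6*(2/9)² = 6*(4/81) = 8/27 ≈ 0.29630)
(73 + 31/(-18))*(-1 - 70) - 96*V = (73 + 31/(-18))*(-1 - 70) - 96*8/27 = (73 + 31*(-1/18))*(-71) - 256/9 = (73 - 31/18)*(-71) - 256/9 = (1283/18)*(-71) - 256/9 = -91093/18 - 256/9 = -30535/6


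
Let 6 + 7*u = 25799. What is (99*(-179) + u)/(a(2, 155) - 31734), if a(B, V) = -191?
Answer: 98254/223475 ≈ 0.43966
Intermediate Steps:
u = 25793/7 (u = -6/7 + (⅐)*25799 = -6/7 + 25799/7 = 25793/7 ≈ 3684.7)
(99*(-179) + u)/(a(2, 155) - 31734) = (99*(-179) + 25793/7)/(-191 - 31734) = (-17721 + 25793/7)/(-31925) = -98254/7*(-1/31925) = 98254/223475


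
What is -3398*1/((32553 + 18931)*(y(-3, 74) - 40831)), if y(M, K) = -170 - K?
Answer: 1699/1057352650 ≈ 1.6068e-6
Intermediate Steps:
-3398*1/((32553 + 18931)*(y(-3, 74) - 40831)) = -3398*1/((32553 + 18931)*((-170 - 1*74) - 40831)) = -3398*1/(51484*((-170 - 74) - 40831)) = -3398*1/(51484*(-244 - 40831)) = -3398/(51484*(-41075)) = -3398/(-2114705300) = -3398*(-1/2114705300) = 1699/1057352650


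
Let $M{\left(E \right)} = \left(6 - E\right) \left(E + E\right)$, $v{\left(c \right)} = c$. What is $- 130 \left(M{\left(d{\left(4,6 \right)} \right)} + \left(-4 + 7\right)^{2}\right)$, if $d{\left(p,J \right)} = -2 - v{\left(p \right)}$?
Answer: $17550$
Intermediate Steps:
$d{\left(p,J \right)} = -2 - p$
$M{\left(E \right)} = 2 E \left(6 - E\right)$ ($M{\left(E \right)} = \left(6 - E\right) 2 E = 2 E \left(6 - E\right)$)
$- 130 \left(M{\left(d{\left(4,6 \right)} \right)} + \left(-4 + 7\right)^{2}\right) = - 130 \left(2 \left(-2 - 4\right) \left(6 - \left(-2 - 4\right)\right) + \left(-4 + 7\right)^{2}\right) = - 130 \left(2 \left(-2 - 4\right) \left(6 - \left(-2 - 4\right)\right) + 3^{2}\right) = - 130 \left(2 \left(-6\right) \left(6 - -6\right) + 9\right) = - 130 \left(2 \left(-6\right) \left(6 + 6\right) + 9\right) = - 130 \left(2 \left(-6\right) 12 + 9\right) = - 130 \left(-144 + 9\right) = \left(-130\right) \left(-135\right) = 17550$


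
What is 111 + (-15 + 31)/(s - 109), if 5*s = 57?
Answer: 6761/61 ≈ 110.84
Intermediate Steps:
s = 57/5 (s = (⅕)*57 = 57/5 ≈ 11.400)
111 + (-15 + 31)/(s - 109) = 111 + (-15 + 31)/(57/5 - 109) = 111 + 16/(-488/5) = 111 + 16*(-5/488) = 111 - 10/61 = 6761/61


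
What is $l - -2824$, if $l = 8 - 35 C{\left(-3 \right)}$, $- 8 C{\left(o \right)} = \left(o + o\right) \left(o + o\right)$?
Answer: $\frac{5979}{2} \approx 2989.5$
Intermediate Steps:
$C{\left(o \right)} = - \frac{o^{2}}{2}$ ($C{\left(o \right)} = - \frac{\left(o + o\right) \left(o + o\right)}{8} = - \frac{2 o 2 o}{8} = - \frac{4 o^{2}}{8} = - \frac{o^{2}}{2}$)
$l = \frac{331}{2}$ ($l = 8 - 35 \left(- \frac{\left(-3\right)^{2}}{2}\right) = 8 - 35 \left(\left(- \frac{1}{2}\right) 9\right) = 8 - - \frac{315}{2} = 8 + \frac{315}{2} = \frac{331}{2} \approx 165.5$)
$l - -2824 = \frac{331}{2} - -2824 = \frac{331}{2} + 2824 = \frac{5979}{2}$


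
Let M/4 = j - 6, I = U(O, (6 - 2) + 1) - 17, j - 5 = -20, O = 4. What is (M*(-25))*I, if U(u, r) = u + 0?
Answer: -27300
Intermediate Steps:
j = -15 (j = 5 - 20 = -15)
U(u, r) = u
I = -13 (I = 4 - 17 = -13)
M = -84 (M = 4*(-15 - 6) = 4*(-21) = -84)
(M*(-25))*I = -84*(-25)*(-13) = 2100*(-13) = -27300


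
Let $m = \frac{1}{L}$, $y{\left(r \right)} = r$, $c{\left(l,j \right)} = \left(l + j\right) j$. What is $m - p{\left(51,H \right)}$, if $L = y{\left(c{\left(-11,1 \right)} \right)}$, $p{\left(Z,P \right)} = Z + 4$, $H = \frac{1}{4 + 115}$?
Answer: $- \frac{551}{10} \approx -55.1$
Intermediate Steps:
$H = \frac{1}{119} \approx 0.0084034$
$p{\left(Z,P \right)} = 4 + Z$
$c{\left(l,j \right)} = j \left(j + l\right)$ ($c{\left(l,j \right)} = \left(j + l\right) j = j \left(j + l\right)$)
$L = -10$ ($L = 1 \left(1 - 11\right) = 1 \left(-10\right) = -10$)
$m = - \frac{1}{10}$ ($m = \frac{1}{-10} = - \frac{1}{10} \approx -0.1$)
$m - p{\left(51,H \right)} = - \frac{1}{10} - \left(4 + 51\right) = - \frac{1}{10} - 55 = - \frac{551}{10}$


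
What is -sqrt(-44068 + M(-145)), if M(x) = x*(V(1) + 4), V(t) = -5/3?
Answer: -I*sqrt(399657)/3 ≈ -210.73*I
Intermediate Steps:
V(t) = -5/3 (V(t) = -5*1/3 = -5/3)
M(x) = 7*x/3 (M(x) = x*(-5/3 + 4) = x*(7/3) = 7*x/3)
-sqrt(-44068 + M(-145)) = -sqrt(-44068 + (7/3)*(-145)) = -sqrt(-44068 - 1015/3) = -sqrt(-133219/3) = -I*sqrt(399657)/3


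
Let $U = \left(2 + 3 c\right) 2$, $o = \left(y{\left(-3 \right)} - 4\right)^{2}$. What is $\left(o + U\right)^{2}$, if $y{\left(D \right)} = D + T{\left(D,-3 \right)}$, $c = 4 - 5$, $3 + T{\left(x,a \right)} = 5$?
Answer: $529$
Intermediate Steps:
$T{\left(x,a \right)} = 2$ ($T{\left(x,a \right)} = -3 + 5 = 2$)
$c = -1$ ($c = 4 - 5 = -1$)
$y{\left(D \right)} = 2 + D$ ($y{\left(D \right)} = D + 2 = 2 + D$)
$o = 25$ ($o = \left(\left(2 - 3\right) - 4\right)^{2} = \left(-1 - 4\right)^{2} = \left(-5\right)^{2} = 25$)
$U = -2$ ($U = \left(2 + 3 \left(-1\right)\right) 2 = \left(2 - 3\right) 2 = \left(-1\right) 2 = -2$)
$\left(o + U\right)^{2} = \left(25 - 2\right)^{2} = 23^{2} = 529$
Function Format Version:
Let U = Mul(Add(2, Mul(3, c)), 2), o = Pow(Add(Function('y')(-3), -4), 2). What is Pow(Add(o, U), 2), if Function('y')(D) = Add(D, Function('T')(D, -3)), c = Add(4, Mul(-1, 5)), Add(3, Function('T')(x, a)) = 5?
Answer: 529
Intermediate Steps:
Function('T')(x, a) = 2 (Function('T')(x, a) = Add(-3, 5) = 2)
c = -1 (c = Add(4, -5) = -1)
Function('y')(D) = Add(2, D) (Function('y')(D) = Add(D, 2) = Add(2, D))
o = 25 (o = Pow(Add(Add(2, -3), -4), 2) = Pow(Add(-1, -4), 2) = Pow(-5, 2) = 25)
U = -2 (U = Mul(Add(2, Mul(3, -1)), 2) = Mul(Add(2, -3), 2) = Mul(-1, 2) = -2)
Pow(Add(o, U), 2) = Pow(Add(25, -2), 2) = Pow(23, 2) = 529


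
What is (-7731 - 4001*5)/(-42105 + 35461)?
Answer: 6934/1661 ≈ 4.1746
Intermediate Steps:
(-7731 - 4001*5)/(-42105 + 35461) = (-7731 - 20005)/(-6644) = -27736*(-1/6644) = 6934/1661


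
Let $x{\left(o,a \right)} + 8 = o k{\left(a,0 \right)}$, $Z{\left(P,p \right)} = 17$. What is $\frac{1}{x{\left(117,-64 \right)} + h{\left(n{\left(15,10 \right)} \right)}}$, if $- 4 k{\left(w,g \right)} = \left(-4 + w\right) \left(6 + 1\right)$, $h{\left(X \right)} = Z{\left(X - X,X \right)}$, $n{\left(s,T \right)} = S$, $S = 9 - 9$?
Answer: $\frac{1}{13932} \approx 7.1777 \cdot 10^{-5}$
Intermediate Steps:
$S = 0$ ($S = 9 - 9 = 0$)
$n{\left(s,T \right)} = 0$
$h{\left(X \right)} = 17$
$k{\left(w,g \right)} = 7 - \frac{7 w}{4}$ ($k{\left(w,g \right)} = - \frac{\left(-4 + w\right) \left(6 + 1\right)}{4} = - \frac{\left(-4 + w\right) 7}{4} = - \frac{-28 + 7 w}{4} = 7 - \frac{7 w}{4}$)
$x{\left(o,a \right)} = -8 + o \left(7 - \frac{7 a}{4}\right)$
$\frac{1}{x{\left(117,-64 \right)} + h{\left(n{\left(15,10 \right)} \right)}} = \frac{1}{\left(-8 - \frac{819 \left(-4 - 64\right)}{4}\right) + 17} = \frac{1}{\left(-8 - \frac{819}{4} \left(-68\right)\right) + 17} = \frac{1}{\left(-8 + 13923\right) + 17} = \frac{1}{13915 + 17} = \frac{1}{13932}$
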